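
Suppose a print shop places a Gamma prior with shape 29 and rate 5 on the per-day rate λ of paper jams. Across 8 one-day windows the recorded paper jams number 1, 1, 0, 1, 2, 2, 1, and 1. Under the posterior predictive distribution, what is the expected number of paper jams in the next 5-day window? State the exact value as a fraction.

Total count: 1 + 1 + 0 + 1 + 2 + 2 + 1 + 1 = 9.
Total exposure: 8 days.
Gamma(α, β) with Poisson data over total exposure Σt gives posterior Gamma(α+Σx, β+Σt) = Gamma(38, 13).
Predictive mean over a 5-day window = T·E[λ|data] = 5·38/13 = 190/13.

190/13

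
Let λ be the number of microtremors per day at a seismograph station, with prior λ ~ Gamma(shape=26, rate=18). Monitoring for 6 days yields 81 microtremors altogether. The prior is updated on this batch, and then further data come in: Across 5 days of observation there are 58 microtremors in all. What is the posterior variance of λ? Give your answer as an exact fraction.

Total count 81 over total exposure 6 days.
After the first batch: Gamma(26 + 81, 18 + 6) = Gamma(107, 24).
Total count 58 over total exposure 5 days.
After the second batch: Gamma(107 + 58, 24 + 5) = Gamma(165, 29).
Posterior variance = α'/β'² = 165/841.

165/841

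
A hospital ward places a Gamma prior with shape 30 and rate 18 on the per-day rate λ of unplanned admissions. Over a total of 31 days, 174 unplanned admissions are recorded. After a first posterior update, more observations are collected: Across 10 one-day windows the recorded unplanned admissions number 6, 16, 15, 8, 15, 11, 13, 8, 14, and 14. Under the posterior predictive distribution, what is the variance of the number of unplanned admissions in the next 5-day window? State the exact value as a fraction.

103680/3481

Total count 174 over total exposure 31 days.
After the first batch: Gamma(30 + 174, 18 + 31) = Gamma(204, 49).
Total count: 6 + 16 + 15 + 8 + 15 + 11 + 13 + 8 + 14 + 14 = 120.
Total exposure: 10 days.
After the second batch: Gamma(204 + 120, 49 + 10) = Gamma(324, 59).
The posterior predictive for a window of length T is Negative Binomial with variance T·α'·(β'+T)/β'² = 5·324·64/3481 = 103680/3481.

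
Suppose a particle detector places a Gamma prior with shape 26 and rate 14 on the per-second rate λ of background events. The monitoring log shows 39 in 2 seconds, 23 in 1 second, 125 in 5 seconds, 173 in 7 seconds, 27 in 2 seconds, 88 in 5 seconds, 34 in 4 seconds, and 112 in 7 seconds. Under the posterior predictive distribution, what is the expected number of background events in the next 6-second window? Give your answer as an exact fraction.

Total count: 39 + 23 + 125 + 173 + 27 + 88 + 34 + 112 = 621.
Total exposure: 2 + 1 + 5 + 7 + 2 + 5 + 4 + 7 = 33 seconds.
Posterior: α' = 26 + 621 = 647, β' = 14 + 33 = 47.
Predictive mean over a 6-second window = T·E[λ|data] = 6·647/47 = 3882/47.

3882/47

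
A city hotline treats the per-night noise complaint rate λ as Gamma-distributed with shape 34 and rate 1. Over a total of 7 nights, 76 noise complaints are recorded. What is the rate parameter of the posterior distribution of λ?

Total count 76 over total exposure 7 nights.
The Gamma prior is conjugate for the Poisson rate, so λ | data ~ Gamma(34+76, 1+7) = Gamma(110, 8).

8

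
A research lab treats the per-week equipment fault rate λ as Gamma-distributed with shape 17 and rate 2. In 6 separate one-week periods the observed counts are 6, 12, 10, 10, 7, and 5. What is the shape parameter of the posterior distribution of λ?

67

Total count: 6 + 12 + 10 + 10 + 7 + 5 = 50.
Total exposure: 6 weeks.
Conjugate update: add total count to the shape and total exposure to the rate, giving Gamma(67, 8).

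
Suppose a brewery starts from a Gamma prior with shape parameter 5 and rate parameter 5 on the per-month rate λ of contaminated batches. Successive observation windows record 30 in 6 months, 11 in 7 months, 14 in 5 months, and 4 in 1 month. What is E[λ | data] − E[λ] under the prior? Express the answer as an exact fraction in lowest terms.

Total count: 30 + 11 + 14 + 4 = 59.
Total exposure: 6 + 7 + 5 + 1 = 19 months.
The Gamma prior is conjugate for the Poisson rate, so λ | data ~ Gamma(5+59, 5+19) = Gamma(64, 24).
Posterior mean = 64/24 = 8/3; prior mean = 5/5 = 1. Difference = 8/3 − 1 = 5/3.

5/3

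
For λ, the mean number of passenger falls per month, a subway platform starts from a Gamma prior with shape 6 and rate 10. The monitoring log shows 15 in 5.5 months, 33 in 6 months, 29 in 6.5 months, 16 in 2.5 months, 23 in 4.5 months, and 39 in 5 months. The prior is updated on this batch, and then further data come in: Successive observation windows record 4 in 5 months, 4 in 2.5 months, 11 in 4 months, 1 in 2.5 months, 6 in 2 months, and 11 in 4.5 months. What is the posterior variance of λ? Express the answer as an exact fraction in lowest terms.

72/1331

Total count: 15 + 33 + 29 + 16 + 23 + 39 = 155.
Total exposure: 5.5 + 6 + 6.5 + 2.5 + 4.5 + 5 = 30 months.
After the first batch: Gamma(6 + 155, 10 + 30) = Gamma(161, 40).
Total count: 4 + 4 + 11 + 1 + 6 + 11 = 37.
Total exposure: 5 + 2.5 + 4 + 2.5 + 2 + 4.5 = 20.5 months.
After the second batch: Gamma(161 + 37, 40 + 20.5) = Gamma(198, 121/2).
Posterior variance = α'/β'² = 198/(14641/4) = 72/1331.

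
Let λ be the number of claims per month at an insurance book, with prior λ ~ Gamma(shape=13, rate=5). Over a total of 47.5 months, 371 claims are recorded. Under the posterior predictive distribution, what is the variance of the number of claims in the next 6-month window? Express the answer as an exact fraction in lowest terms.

59904/1225

Total count 371 over total exposure 47.5 months.
Conjugate update: add total count to the shape and total exposure to the rate, giving Gamma(384, 105/2).
The posterior predictive for a window of length T is Negative Binomial with variance T·α'·(β'+T)/β'² = 6·384·(117/2)/(11025/4) = 59904/1225.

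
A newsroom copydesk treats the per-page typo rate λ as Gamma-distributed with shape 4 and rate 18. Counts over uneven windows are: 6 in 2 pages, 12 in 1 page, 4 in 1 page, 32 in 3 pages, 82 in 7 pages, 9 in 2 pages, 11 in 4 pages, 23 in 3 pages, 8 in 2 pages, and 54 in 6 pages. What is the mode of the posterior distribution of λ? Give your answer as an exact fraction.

244/49

Total count: 6 + 12 + 4 + 32 + 82 + 9 + 11 + 23 + 8 + 54 = 241.
Total exposure: 2 + 1 + 1 + 3 + 7 + 2 + 4 + 3 + 2 + 6 = 31 pages.
By Gamma–Poisson conjugacy, the posterior is Gamma(α + Σx, β + Σt) = Gamma(4 + 241, 18 + 31) = Gamma(245, 49).
Posterior mode = (α'−1)/β' = 244/49.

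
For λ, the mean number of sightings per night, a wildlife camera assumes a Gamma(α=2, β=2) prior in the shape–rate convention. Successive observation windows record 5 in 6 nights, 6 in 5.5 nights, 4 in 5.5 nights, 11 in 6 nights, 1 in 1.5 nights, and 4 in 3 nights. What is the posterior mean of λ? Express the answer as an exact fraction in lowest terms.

66/59

Total count: 5 + 6 + 4 + 11 + 1 + 4 = 31.
Total exposure: 6 + 5.5 + 5.5 + 6 + 1.5 + 3 = 27.5 nights.
The Gamma prior is conjugate for the Poisson rate, so λ | data ~ Gamma(2+31, 2+27.5) = Gamma(33, 59/2).
Posterior mean = α'/β' = 33/(59/2) = 66/59.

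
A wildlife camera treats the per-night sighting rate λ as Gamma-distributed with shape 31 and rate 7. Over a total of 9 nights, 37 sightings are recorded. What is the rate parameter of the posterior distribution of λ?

Total count 37 over total exposure 9 nights.
The Gamma prior is conjugate for the Poisson rate, so λ | data ~ Gamma(31+37, 7+9) = Gamma(68, 16).

16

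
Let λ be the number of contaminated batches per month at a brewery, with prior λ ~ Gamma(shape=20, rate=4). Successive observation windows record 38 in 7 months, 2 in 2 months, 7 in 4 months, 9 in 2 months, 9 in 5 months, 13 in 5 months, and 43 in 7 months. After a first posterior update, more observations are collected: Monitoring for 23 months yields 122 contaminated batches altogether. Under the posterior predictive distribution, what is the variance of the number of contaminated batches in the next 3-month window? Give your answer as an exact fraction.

Total count: 38 + 2 + 7 + 9 + 9 + 13 + 43 = 121.
Total exposure: 7 + 2 + 4 + 2 + 5 + 5 + 7 = 32 months.
After the first batch: Gamma(20 + 121, 4 + 32) = Gamma(141, 36).
Total count 122 over total exposure 23 months.
After the second batch: Gamma(141 + 122, 36 + 23) = Gamma(263, 59).
The posterior predictive for a window of length T is Negative Binomial with variance T·α'·(β'+T)/β'² = 3·263·62/3481 = 48918/3481.

48918/3481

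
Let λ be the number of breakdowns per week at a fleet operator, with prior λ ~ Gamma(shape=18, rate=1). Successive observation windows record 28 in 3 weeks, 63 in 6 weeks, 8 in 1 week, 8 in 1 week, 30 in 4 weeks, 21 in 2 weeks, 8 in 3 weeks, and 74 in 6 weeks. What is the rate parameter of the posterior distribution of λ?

27

Total count: 28 + 63 + 8 + 8 + 30 + 21 + 8 + 74 = 240.
Total exposure: 3 + 6 + 1 + 1 + 4 + 2 + 3 + 6 = 26 weeks.
Conjugate update: add total count to the shape and total exposure to the rate, giving Gamma(258, 27).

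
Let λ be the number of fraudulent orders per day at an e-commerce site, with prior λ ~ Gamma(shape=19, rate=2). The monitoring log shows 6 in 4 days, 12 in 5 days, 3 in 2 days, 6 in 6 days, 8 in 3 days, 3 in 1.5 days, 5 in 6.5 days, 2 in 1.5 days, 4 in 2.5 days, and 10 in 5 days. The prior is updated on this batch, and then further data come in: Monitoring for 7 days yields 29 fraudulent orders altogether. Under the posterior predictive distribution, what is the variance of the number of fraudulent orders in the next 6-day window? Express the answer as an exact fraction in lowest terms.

8346/529

Total count: 6 + 12 + 3 + 6 + 8 + 3 + 5 + 2 + 4 + 10 = 59.
Total exposure: 4 + 5 + 2 + 6 + 3 + 1.5 + 6.5 + 1.5 + 2.5 + 5 = 37 days.
After the first batch: Gamma(19 + 59, 2 + 37) = Gamma(78, 39).
Total count 29 over total exposure 7 days.
After the second batch: Gamma(78 + 29, 39 + 7) = Gamma(107, 46).
The posterior predictive for a window of length T is Negative Binomial with variance T·α'·(β'+T)/β'² = 6·107·52/2116 = 8346/529.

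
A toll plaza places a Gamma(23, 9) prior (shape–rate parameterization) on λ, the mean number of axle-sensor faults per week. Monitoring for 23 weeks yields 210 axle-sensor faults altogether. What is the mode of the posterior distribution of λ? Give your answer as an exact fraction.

29/4

Total count 210 over total exposure 23 weeks.
Posterior: α' = 23 + 210 = 233, β' = 9 + 23 = 32.
Posterior mode = (α'−1)/β' = 232/32 = 29/4.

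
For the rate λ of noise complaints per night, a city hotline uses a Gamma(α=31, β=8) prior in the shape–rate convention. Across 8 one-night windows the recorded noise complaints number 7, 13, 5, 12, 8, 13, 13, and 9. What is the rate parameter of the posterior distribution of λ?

16

Total count: 7 + 13 + 5 + 12 + 8 + 13 + 13 + 9 = 80.
Total exposure: 8 nights.
Conjugate update: add total count to the shape and total exposure to the rate, giving Gamma(111, 16).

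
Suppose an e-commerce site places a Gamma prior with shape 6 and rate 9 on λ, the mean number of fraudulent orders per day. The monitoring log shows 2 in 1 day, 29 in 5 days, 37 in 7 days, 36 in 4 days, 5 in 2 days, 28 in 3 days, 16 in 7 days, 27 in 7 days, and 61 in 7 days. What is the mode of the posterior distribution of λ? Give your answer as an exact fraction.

Total count: 2 + 29 + 37 + 36 + 5 + 28 + 16 + 27 + 61 = 241.
Total exposure: 1 + 5 + 7 + 4 + 2 + 3 + 7 + 7 + 7 = 43 days.
The Gamma prior is conjugate for the Poisson rate, so λ | data ~ Gamma(6+241, 9+43) = Gamma(247, 52).
Posterior mode = (α'−1)/β' = 246/52 = 123/26.

123/26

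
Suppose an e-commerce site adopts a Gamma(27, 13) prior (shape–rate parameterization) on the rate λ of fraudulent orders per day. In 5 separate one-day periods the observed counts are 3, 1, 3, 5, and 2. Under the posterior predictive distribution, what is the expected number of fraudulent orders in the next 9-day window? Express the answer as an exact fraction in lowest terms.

41/2

Total count: 3 + 1 + 3 + 5 + 2 = 14.
Total exposure: 5 days.
Gamma(α, β) with Poisson data over total exposure Σt gives posterior Gamma(α+Σx, β+Σt) = Gamma(41, 18).
Predictive mean over a 9-day window = T·E[λ|data] = 9·41/18 = 41/2.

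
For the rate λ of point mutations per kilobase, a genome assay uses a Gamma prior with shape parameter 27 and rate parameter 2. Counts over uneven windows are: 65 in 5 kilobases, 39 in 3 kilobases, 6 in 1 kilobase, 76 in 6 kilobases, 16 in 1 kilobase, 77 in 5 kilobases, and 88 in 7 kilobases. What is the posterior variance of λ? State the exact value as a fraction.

197/450

Total count: 65 + 39 + 6 + 76 + 16 + 77 + 88 = 367.
Total exposure: 5 + 3 + 1 + 6 + 1 + 5 + 7 = 28 kilobases.
The Gamma prior is conjugate for the Poisson rate, so λ | data ~ Gamma(27+367, 2+28) = Gamma(394, 30).
Posterior variance = α'/β'² = 394/900 = 197/450.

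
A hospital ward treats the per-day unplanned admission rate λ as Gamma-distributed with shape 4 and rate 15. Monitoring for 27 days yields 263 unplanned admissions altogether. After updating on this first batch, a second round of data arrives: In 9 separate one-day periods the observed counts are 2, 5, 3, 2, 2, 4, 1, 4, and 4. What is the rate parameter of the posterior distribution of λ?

Total count 263 over total exposure 27 days.
After the first batch: Gamma(4 + 263, 15 + 27) = Gamma(267, 42).
Total count: 2 + 5 + 3 + 2 + 2 + 4 + 1 + 4 + 4 = 27.
Total exposure: 9 days.
After the second batch: Gamma(267 + 27, 42 + 9) = Gamma(294, 51).

51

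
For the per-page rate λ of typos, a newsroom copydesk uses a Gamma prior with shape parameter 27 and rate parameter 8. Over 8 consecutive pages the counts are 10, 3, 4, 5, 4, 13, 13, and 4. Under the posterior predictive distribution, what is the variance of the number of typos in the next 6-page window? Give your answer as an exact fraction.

2739/64

Total count: 10 + 3 + 4 + 5 + 4 + 13 + 13 + 4 = 56.
Total exposure: 8 pages.
Gamma(α, β) with Poisson data over total exposure Σt gives posterior Gamma(α+Σx, β+Σt) = Gamma(83, 16).
The posterior predictive for a window of length T is Negative Binomial with variance T·α'·(β'+T)/β'² = 6·83·22/256 = 2739/64.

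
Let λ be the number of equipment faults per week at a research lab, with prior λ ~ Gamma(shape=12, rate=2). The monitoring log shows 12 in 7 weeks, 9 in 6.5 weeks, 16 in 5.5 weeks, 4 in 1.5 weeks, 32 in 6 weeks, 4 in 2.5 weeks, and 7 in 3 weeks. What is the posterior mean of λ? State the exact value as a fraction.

48/17

Total count: 12 + 9 + 16 + 4 + 32 + 4 + 7 = 84.
Total exposure: 7 + 6.5 + 5.5 + 1.5 + 6 + 2.5 + 3 = 32 weeks.
The Gamma prior is conjugate for the Poisson rate, so λ | data ~ Gamma(12+84, 2+32) = Gamma(96, 34).
Posterior mean = α'/β' = 96/34 = 48/17.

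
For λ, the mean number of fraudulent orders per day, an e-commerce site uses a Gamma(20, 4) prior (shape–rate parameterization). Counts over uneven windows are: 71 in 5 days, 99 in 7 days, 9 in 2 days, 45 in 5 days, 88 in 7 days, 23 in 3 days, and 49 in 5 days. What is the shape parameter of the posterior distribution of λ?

Total count: 71 + 99 + 9 + 45 + 88 + 23 + 49 = 384.
Total exposure: 5 + 7 + 2 + 5 + 7 + 3 + 5 = 34 days.
Gamma(α, β) with Poisson data over total exposure Σt gives posterior Gamma(α+Σx, β+Σt) = Gamma(404, 38).

404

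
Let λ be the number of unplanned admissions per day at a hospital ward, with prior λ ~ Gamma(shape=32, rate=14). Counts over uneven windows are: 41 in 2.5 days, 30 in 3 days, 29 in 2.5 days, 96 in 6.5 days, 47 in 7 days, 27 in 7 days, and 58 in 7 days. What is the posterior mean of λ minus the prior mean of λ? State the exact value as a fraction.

Total count: 41 + 30 + 29 + 96 + 47 + 27 + 58 = 328.
Total exposure: 2.5 + 3 + 2.5 + 6.5 + 7 + 7 + 7 = 35.5 days.
Posterior: α' = 32 + 328 = 360, β' = 14 + 35.5 = 99/2.
Posterior mean = 360/(99/2) = 80/11; prior mean = 32/14 = 16/7. Difference = 80/11 − 16/7 = 384/77.

384/77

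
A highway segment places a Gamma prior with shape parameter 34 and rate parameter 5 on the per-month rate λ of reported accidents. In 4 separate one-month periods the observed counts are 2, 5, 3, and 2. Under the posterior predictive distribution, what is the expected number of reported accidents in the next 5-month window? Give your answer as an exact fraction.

230/9

Total count: 2 + 5 + 3 + 2 = 12.
Total exposure: 4 months.
The Gamma prior is conjugate for the Poisson rate, so λ | data ~ Gamma(34+12, 5+4) = Gamma(46, 9).
Predictive mean over a 5-month window = T·E[λ|data] = 5·46/9 = 230/9.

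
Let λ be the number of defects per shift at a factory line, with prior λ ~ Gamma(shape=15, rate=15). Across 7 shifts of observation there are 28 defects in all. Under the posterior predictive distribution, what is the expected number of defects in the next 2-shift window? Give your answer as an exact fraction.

Total count 28 over total exposure 7 shifts.
The Gamma prior is conjugate for the Poisson rate, so λ | data ~ Gamma(15+28, 15+7) = Gamma(43, 22).
Predictive mean over a 2-shift window = T·E[λ|data] = 2·43/22 = 43/11.

43/11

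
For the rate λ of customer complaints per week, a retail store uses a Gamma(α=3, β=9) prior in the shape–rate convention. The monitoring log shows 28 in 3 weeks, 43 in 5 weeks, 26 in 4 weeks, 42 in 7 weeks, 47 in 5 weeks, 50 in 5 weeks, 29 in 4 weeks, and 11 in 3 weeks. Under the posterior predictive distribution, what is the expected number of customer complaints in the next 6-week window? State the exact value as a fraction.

Total count: 28 + 43 + 26 + 42 + 47 + 50 + 29 + 11 = 276.
Total exposure: 3 + 5 + 4 + 7 + 5 + 5 + 4 + 3 = 36 weeks.
Conjugate update: add total count to the shape and total exposure to the rate, giving Gamma(279, 45).
Predictive mean over a 6-week window = T·E[λ|data] = 6·279/45 = 186/5.

186/5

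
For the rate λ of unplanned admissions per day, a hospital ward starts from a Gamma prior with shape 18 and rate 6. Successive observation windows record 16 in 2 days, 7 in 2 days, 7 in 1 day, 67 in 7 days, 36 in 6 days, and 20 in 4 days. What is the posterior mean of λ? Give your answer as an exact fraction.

171/28

Total count: 16 + 7 + 7 + 67 + 36 + 20 = 153.
Total exposure: 2 + 2 + 1 + 7 + 6 + 4 = 22 days.
The Gamma prior is conjugate for the Poisson rate, so λ | data ~ Gamma(18+153, 6+22) = Gamma(171, 28).
Posterior mean = α'/β' = 171/28.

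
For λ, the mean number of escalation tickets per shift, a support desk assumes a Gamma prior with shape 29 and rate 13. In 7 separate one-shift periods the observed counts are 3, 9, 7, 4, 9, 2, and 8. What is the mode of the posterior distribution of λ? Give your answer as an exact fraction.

7/2

Total count: 3 + 9 + 7 + 4 + 9 + 2 + 8 = 42.
Total exposure: 7 shifts.
The Gamma prior is conjugate for the Poisson rate, so λ | data ~ Gamma(29+42, 13+7) = Gamma(71, 20).
Posterior mode = (α'−1)/β' = 70/20 = 7/2.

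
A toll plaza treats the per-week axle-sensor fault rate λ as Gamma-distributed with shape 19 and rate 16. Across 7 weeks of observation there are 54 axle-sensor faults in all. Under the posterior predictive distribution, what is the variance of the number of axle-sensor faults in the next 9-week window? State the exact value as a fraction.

Total count 54 over total exposure 7 weeks.
The Gamma prior is conjugate for the Poisson rate, so λ | data ~ Gamma(19+54, 16+7) = Gamma(73, 23).
The posterior predictive for a window of length T is Negative Binomial with variance T·α'·(β'+T)/β'² = 9·73·32/529 = 21024/529.

21024/529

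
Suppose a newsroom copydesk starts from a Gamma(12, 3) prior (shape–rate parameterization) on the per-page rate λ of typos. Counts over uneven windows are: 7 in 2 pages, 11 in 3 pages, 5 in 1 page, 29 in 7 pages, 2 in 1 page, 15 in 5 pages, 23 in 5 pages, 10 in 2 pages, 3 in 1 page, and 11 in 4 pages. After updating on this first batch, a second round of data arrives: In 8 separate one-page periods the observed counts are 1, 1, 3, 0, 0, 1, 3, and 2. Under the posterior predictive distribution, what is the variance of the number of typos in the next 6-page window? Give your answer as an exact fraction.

1112/49

Total count: 7 + 11 + 5 + 29 + 2 + 15 + 23 + 10 + 3 + 11 = 116.
Total exposure: 2 + 3 + 1 + 7 + 1 + 5 + 5 + 2 + 1 + 4 = 31 pages.
After the first batch: Gamma(12 + 116, 3 + 31) = Gamma(128, 34).
Total count: 1 + 1 + 3 + 0 + 0 + 1 + 3 + 2 = 11.
Total exposure: 8 pages.
After the second batch: Gamma(128 + 11, 34 + 8) = Gamma(139, 42).
The posterior predictive for a window of length T is Negative Binomial with variance T·α'·(β'+T)/β'² = 6·139·48/1764 = 1112/49.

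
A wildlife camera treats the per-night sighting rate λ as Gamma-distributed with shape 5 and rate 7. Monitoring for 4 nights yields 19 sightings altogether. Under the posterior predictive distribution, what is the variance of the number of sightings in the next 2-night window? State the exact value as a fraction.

Total count 19 over total exposure 4 nights.
Conjugate update: add total count to the shape and total exposure to the rate, giving Gamma(24, 11).
The posterior predictive for a window of length T is Negative Binomial with variance T·α'·(β'+T)/β'² = 2·24·13/121 = 624/121.

624/121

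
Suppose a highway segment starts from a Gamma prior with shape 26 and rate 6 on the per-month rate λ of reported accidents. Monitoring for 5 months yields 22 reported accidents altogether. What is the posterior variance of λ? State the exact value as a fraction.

Total count 22 over total exposure 5 months.
By Gamma–Poisson conjugacy, the posterior is Gamma(α + Σx, β + Σt) = Gamma(26 + 22, 6 + 5) = Gamma(48, 11).
Posterior variance = α'/β'² = 48/121.

48/121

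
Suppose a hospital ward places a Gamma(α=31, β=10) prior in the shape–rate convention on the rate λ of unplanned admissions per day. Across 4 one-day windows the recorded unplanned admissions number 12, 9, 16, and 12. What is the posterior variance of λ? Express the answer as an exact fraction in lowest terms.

20/49

Total count: 12 + 9 + 16 + 12 = 49.
Total exposure: 4 days.
The Gamma prior is conjugate for the Poisson rate, so λ | data ~ Gamma(31+49, 10+4) = Gamma(80, 14).
Posterior variance = α'/β'² = 80/196 = 20/49.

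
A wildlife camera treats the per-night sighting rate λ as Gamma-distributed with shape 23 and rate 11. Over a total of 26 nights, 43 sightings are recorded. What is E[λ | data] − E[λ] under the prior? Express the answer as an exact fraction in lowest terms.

-125/407

Total count 43 over total exposure 26 nights.
The Gamma prior is conjugate for the Poisson rate, so λ | data ~ Gamma(23+43, 11+26) = Gamma(66, 37).
Posterior mean = 66/37 = 66/37; prior mean = 23/11 = 23/11. Difference = 66/37 − 23/11 = -125/407.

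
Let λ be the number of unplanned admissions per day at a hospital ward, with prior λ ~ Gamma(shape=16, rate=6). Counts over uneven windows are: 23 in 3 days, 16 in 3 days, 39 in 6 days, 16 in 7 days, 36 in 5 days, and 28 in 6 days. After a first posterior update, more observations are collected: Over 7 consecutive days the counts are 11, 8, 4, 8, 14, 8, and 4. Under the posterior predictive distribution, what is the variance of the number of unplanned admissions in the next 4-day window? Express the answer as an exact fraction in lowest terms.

43428/1849

Total count: 23 + 16 + 39 + 16 + 36 + 28 = 158.
Total exposure: 3 + 3 + 6 + 7 + 5 + 6 = 30 days.
After the first batch: Gamma(16 + 158, 6 + 30) = Gamma(174, 36).
Total count: 11 + 8 + 4 + 8 + 14 + 8 + 4 = 57.
Total exposure: 7 days.
After the second batch: Gamma(174 + 57, 36 + 7) = Gamma(231, 43).
The posterior predictive for a window of length T is Negative Binomial with variance T·α'·(β'+T)/β'² = 4·231·47/1849 = 43428/1849.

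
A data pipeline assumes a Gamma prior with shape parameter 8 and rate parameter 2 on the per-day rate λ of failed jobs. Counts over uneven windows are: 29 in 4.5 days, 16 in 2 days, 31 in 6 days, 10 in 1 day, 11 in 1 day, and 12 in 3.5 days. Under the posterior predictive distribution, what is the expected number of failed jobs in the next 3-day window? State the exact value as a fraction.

Total count: 29 + 16 + 31 + 10 + 11 + 12 = 109.
Total exposure: 4.5 + 2 + 6 + 1 + 1 + 3.5 = 18 days.
Gamma(α, β) with Poisson data over total exposure Σt gives posterior Gamma(α+Σx, β+Σt) = Gamma(117, 20).
Predictive mean over a 3-day window = T·E[λ|data] = 3·117/20 = 351/20.

351/20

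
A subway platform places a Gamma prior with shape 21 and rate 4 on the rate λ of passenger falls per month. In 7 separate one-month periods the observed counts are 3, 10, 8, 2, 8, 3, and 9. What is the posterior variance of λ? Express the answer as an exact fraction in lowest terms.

Total count: 3 + 10 + 8 + 2 + 8 + 3 + 9 = 43.
Total exposure: 7 months.
Gamma(α, β) with Poisson data over total exposure Σt gives posterior Gamma(α+Σx, β+Σt) = Gamma(64, 11).
Posterior variance = α'/β'² = 64/121.

64/121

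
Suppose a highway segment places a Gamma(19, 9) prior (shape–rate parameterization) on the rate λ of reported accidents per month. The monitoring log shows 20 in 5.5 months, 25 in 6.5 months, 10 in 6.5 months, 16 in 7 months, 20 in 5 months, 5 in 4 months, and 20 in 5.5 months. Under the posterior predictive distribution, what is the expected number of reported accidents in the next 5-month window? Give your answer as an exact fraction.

Total count: 20 + 25 + 10 + 16 + 20 + 5 + 20 = 116.
Total exposure: 5.5 + 6.5 + 6.5 + 7 + 5 + 4 + 5.5 = 40 months.
Posterior: α' = 19 + 116 = 135, β' = 9 + 40 = 49.
Predictive mean over a 5-month window = T·E[λ|data] = 5·135/49 = 675/49.

675/49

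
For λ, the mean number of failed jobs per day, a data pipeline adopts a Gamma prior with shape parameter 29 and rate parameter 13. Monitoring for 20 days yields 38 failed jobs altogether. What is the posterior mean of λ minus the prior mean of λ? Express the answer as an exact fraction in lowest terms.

Total count 38 over total exposure 20 days.
Conjugate update: add total count to the shape and total exposure to the rate, giving Gamma(67, 33).
Posterior mean = 67/33 = 67/33; prior mean = 29/13 = 29/13. Difference = 67/33 − 29/13 = -86/429.

-86/429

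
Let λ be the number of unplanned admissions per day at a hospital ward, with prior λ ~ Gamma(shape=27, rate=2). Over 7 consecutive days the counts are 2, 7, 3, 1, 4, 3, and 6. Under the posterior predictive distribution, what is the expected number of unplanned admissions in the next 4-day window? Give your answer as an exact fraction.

212/9

Total count: 2 + 7 + 3 + 1 + 4 + 3 + 6 = 26.
Total exposure: 7 days.
Gamma(α, β) with Poisson data over total exposure Σt gives posterior Gamma(α+Σx, β+Σt) = Gamma(53, 9).
Predictive mean over a 4-day window = T·E[λ|data] = 4·53/9 = 212/9.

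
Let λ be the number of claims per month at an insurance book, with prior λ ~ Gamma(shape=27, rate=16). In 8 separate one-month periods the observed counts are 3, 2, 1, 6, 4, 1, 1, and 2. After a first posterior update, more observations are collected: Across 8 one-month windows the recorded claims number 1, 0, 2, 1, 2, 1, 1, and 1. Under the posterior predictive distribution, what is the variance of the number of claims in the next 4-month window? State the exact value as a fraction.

63/8

Total count: 3 + 2 + 1 + 6 + 4 + 1 + 1 + 2 = 20.
Total exposure: 8 months.
After the first batch: Gamma(27 + 20, 16 + 8) = Gamma(47, 24).
Total count: 1 + 0 + 2 + 1 + 2 + 1 + 1 + 1 = 9.
Total exposure: 8 months.
After the second batch: Gamma(47 + 9, 24 + 8) = Gamma(56, 32).
The posterior predictive for a window of length T is Negative Binomial with variance T·α'·(β'+T)/β'² = 4·56·36/1024 = 63/8.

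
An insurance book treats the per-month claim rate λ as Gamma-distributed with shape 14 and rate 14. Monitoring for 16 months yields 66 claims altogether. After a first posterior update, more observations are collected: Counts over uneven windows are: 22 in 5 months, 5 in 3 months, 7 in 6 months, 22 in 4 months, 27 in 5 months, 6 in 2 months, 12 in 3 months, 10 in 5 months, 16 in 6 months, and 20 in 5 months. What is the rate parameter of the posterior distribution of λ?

74

Total count 66 over total exposure 16 months.
After the first batch: Gamma(14 + 66, 14 + 16) = Gamma(80, 30).
Total count: 22 + 5 + 7 + 22 + 27 + 6 + 12 + 10 + 16 + 20 = 147.
Total exposure: 5 + 3 + 6 + 4 + 5 + 2 + 3 + 5 + 6 + 5 = 44 months.
After the second batch: Gamma(80 + 147, 30 + 44) = Gamma(227, 74).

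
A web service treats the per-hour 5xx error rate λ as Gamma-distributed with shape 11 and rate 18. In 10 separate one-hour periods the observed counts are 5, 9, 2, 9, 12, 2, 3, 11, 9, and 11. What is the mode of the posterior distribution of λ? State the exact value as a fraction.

Total count: 5 + 9 + 2 + 9 + 12 + 2 + 3 + 11 + 9 + 11 = 73.
Total exposure: 10 hours.
Gamma(α, β) with Poisson data over total exposure Σt gives posterior Gamma(α+Σx, β+Σt) = Gamma(84, 28).
Posterior mode = (α'−1)/β' = 83/28.

83/28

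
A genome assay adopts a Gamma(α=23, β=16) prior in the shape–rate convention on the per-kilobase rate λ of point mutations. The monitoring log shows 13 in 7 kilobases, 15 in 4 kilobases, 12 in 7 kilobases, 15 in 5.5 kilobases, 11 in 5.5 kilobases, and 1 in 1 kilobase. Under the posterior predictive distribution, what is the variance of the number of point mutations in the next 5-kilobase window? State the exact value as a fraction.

11475/1058

Total count: 13 + 15 + 12 + 15 + 11 + 1 = 67.
Total exposure: 7 + 4 + 7 + 5.5 + 5.5 + 1 = 30 kilobases.
Gamma(α, β) with Poisson data over total exposure Σt gives posterior Gamma(α+Σx, β+Σt) = Gamma(90, 46).
The posterior predictive for a window of length T is Negative Binomial with variance T·α'·(β'+T)/β'² = 5·90·51/2116 = 11475/1058.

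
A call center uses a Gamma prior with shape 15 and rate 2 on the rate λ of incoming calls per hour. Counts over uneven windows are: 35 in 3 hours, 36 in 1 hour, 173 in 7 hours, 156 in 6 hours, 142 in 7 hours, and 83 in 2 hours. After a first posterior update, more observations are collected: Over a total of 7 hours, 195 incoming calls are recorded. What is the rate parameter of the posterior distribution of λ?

35

Total count: 35 + 36 + 173 + 156 + 142 + 83 = 625.
Total exposure: 3 + 1 + 7 + 6 + 7 + 2 = 26 hours.
After the first batch: Gamma(15 + 625, 2 + 26) = Gamma(640, 28).
Total count 195 over total exposure 7 hours.
After the second batch: Gamma(640 + 195, 28 + 7) = Gamma(835, 35).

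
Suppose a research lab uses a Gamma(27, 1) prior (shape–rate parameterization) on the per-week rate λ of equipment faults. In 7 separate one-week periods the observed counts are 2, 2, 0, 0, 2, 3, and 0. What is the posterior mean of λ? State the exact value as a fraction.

9/2

Total count: 2 + 2 + 0 + 0 + 2 + 3 + 0 = 9.
Total exposure: 7 weeks.
Conjugate update: add total count to the shape and total exposure to the rate, giving Gamma(36, 8).
Posterior mean = α'/β' = 36/8 = 9/2.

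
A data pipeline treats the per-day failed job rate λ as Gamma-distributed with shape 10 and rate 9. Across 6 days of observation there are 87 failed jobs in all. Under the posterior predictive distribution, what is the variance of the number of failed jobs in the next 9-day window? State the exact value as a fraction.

2328/25

Total count 87 over total exposure 6 days.
Gamma(α, β) with Poisson data over total exposure Σt gives posterior Gamma(α+Σx, β+Σt) = Gamma(97, 15).
The posterior predictive for a window of length T is Negative Binomial with variance T·α'·(β'+T)/β'² = 9·97·24/225 = 2328/25.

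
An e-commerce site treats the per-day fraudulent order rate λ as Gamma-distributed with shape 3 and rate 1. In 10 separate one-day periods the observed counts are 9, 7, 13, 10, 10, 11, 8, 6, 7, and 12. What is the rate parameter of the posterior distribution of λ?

11

Total count: 9 + 7 + 13 + 10 + 10 + 11 + 8 + 6 + 7 + 12 = 93.
Total exposure: 10 days.
By Gamma–Poisson conjugacy, the posterior is Gamma(α + Σx, β + Σt) = Gamma(3 + 93, 1 + 10) = Gamma(96, 11).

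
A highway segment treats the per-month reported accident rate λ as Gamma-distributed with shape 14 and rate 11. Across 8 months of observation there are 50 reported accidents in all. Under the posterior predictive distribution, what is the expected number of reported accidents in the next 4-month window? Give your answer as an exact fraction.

256/19

Total count 50 over total exposure 8 months.
Gamma(α, β) with Poisson data over total exposure Σt gives posterior Gamma(α+Σx, β+Σt) = Gamma(64, 19).
Predictive mean over a 4-month window = T·E[λ|data] = 4·64/19 = 256/19.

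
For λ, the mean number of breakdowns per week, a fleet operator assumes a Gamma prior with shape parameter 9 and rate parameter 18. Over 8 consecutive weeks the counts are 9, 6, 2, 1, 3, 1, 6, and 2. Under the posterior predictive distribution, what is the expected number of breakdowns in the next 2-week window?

3

Total count: 9 + 6 + 2 + 1 + 3 + 1 + 6 + 2 = 30.
Total exposure: 8 weeks.
Conjugate update: add total count to the shape and total exposure to the rate, giving Gamma(39, 26).
Predictive mean over a 2-week window = T·E[λ|data] = 2·39/26 = 3.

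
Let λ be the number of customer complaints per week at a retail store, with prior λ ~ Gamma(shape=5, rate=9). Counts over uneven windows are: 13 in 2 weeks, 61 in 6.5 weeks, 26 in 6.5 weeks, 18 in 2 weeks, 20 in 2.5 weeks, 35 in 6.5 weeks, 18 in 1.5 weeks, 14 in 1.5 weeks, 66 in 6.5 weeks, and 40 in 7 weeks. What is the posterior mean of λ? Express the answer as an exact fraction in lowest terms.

632/103

Total count: 13 + 61 + 26 + 18 + 20 + 35 + 18 + 14 + 66 + 40 = 311.
Total exposure: 2 + 6.5 + 6.5 + 2 + 2.5 + 6.5 + 1.5 + 1.5 + 6.5 + 7 = 42.5 weeks.
The Gamma prior is conjugate for the Poisson rate, so λ | data ~ Gamma(5+311, 9+42.5) = Gamma(316, 103/2).
Posterior mean = α'/β' = 316/(103/2) = 632/103.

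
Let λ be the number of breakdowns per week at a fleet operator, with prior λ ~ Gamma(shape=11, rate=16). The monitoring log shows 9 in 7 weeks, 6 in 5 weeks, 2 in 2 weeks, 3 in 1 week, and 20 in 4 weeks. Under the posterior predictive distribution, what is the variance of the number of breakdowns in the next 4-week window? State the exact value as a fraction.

Total count: 9 + 6 + 2 + 3 + 20 = 40.
Total exposure: 7 + 5 + 2 + 1 + 4 = 19 weeks.
The Gamma prior is conjugate for the Poisson rate, so λ | data ~ Gamma(11+40, 16+19) = Gamma(51, 35).
The posterior predictive for a window of length T is Negative Binomial with variance T·α'·(β'+T)/β'² = 4·51·39/1225 = 7956/1225.

7956/1225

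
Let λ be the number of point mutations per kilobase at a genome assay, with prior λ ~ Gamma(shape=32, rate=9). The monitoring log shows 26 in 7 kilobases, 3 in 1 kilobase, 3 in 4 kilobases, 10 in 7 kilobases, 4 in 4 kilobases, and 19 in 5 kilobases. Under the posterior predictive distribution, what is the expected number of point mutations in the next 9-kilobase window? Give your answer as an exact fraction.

Total count: 26 + 3 + 3 + 10 + 4 + 19 = 65.
Total exposure: 7 + 1 + 4 + 7 + 4 + 5 = 28 kilobases.
Gamma(α, β) with Poisson data over total exposure Σt gives posterior Gamma(α+Σx, β+Σt) = Gamma(97, 37).
Predictive mean over a 9-kilobase window = T·E[λ|data] = 9·97/37 = 873/37.

873/37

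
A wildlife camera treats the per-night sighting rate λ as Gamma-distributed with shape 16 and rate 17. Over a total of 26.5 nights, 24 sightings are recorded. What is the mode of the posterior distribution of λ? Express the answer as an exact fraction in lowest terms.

Total count 24 over total exposure 26.5 nights.
Gamma(α, β) with Poisson data over total exposure Σt gives posterior Gamma(α+Σx, β+Σt) = Gamma(40, 87/2).
Posterior mode = (α'−1)/β' = 39/(87/2) = 26/29.

26/29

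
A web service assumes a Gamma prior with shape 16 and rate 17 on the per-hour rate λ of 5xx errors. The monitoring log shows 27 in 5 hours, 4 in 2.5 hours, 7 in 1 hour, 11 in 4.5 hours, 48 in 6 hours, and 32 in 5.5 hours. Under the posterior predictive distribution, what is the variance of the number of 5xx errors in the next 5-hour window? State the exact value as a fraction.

134850/6889

Total count: 27 + 4 + 7 + 11 + 48 + 32 = 129.
Total exposure: 5 + 2.5 + 1 + 4.5 + 6 + 5.5 = 24.5 hours.
Gamma(α, β) with Poisson data over total exposure Σt gives posterior Gamma(α+Σx, β+Σt) = Gamma(145, 83/2).
The posterior predictive for a window of length T is Negative Binomial with variance T·α'·(β'+T)/β'² = 5·145·(93/2)/(6889/4) = 134850/6889.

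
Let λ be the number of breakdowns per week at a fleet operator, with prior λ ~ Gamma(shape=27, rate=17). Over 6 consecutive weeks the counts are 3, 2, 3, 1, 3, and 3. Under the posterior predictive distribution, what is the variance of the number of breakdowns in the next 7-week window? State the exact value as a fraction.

Total count: 3 + 2 + 3 + 1 + 3 + 3 = 15.
Total exposure: 6 weeks.
Gamma(α, β) with Poisson data over total exposure Σt gives posterior Gamma(α+Σx, β+Σt) = Gamma(42, 23).
The posterior predictive for a window of length T is Negative Binomial with variance T·α'·(β'+T)/β'² = 7·42·30/529 = 8820/529.

8820/529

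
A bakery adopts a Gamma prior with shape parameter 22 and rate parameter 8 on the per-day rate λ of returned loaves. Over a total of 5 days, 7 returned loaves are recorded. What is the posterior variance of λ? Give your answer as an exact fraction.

Total count 7 over total exposure 5 days.
Conjugate update: add total count to the shape and total exposure to the rate, giving Gamma(29, 13).
Posterior variance = α'/β'² = 29/169.

29/169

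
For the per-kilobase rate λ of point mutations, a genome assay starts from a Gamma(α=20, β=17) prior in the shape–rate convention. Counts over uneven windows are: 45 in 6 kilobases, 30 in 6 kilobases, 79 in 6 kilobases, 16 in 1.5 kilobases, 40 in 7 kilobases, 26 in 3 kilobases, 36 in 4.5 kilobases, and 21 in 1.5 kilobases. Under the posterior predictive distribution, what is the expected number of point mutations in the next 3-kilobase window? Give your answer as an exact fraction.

Total count: 45 + 30 + 79 + 16 + 40 + 26 + 36 + 21 = 293.
Total exposure: 6 + 6 + 6 + 1.5 + 7 + 3 + 4.5 + 1.5 = 35.5 kilobases.
By Gamma–Poisson conjugacy, the posterior is Gamma(α + Σx, β + Σt) = Gamma(20 + 293, 17 + 35.5) = Gamma(313, 105/2).
Predictive mean over a 3-kilobase window = T·E[λ|data] = 3·313/(105/2) = 626/35.

626/35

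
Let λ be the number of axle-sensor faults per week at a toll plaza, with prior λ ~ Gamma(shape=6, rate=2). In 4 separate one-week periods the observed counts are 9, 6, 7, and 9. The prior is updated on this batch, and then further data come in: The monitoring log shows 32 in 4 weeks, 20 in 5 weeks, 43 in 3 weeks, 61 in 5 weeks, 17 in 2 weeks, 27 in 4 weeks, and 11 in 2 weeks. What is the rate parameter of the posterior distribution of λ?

31

Total count: 9 + 6 + 7 + 9 = 31.
Total exposure: 4 weeks.
After the first batch: Gamma(6 + 31, 2 + 4) = Gamma(37, 6).
Total count: 32 + 20 + 43 + 61 + 17 + 27 + 11 = 211.
Total exposure: 4 + 5 + 3 + 5 + 2 + 4 + 2 = 25 weeks.
After the second batch: Gamma(37 + 211, 6 + 25) = Gamma(248, 31).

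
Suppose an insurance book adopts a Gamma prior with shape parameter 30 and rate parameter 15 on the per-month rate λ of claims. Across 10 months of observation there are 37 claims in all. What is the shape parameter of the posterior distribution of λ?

67

Total count 37 over total exposure 10 months.
The Gamma prior is conjugate for the Poisson rate, so λ | data ~ Gamma(30+37, 15+10) = Gamma(67, 25).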